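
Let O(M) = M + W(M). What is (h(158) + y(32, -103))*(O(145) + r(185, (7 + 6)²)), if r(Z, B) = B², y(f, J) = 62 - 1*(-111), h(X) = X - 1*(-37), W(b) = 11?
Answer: 10567856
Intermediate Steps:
h(X) = 37 + X (h(X) = X + 37 = 37 + X)
y(f, J) = 173 (y(f, J) = 62 + 111 = 173)
O(M) = 11 + M (O(M) = M + 11 = 11 + M)
(h(158) + y(32, -103))*(O(145) + r(185, (7 + 6)²)) = ((37 + 158) + 173)*((11 + 145) + ((7 + 6)²)²) = (195 + 173)*(156 + (13²)²) = 368*(156 + 169²) = 368*(156 + 28561) = 368*28717 = 10567856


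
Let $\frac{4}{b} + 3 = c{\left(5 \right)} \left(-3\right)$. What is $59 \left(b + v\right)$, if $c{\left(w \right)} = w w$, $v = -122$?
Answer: $- \frac{280840}{39} \approx -7201.0$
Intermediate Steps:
$c{\left(w \right)} = w^{2}$
$b = - \frac{2}{39}$ ($b = \frac{4}{-3 + 5^{2} \left(-3\right)} = \frac{4}{-3 + 25 \left(-3\right)} = \frac{4}{-3 - 75} = \frac{4}{-78} = 4 \left(- \frac{1}{78}\right) = - \frac{2}{39} \approx -0.051282$)
$59 \left(b + v\right) = 59 \left(- \frac{2}{39} - 122\right) = 59 \left(- \frac{4760}{39}\right) = - \frac{280840}{39}$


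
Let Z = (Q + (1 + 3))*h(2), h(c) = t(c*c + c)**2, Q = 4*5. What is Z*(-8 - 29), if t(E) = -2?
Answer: -3552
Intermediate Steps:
Q = 20
h(c) = 4 (h(c) = (-2)**2 = 4)
Z = 96 (Z = (20 + (1 + 3))*4 = (20 + 4)*4 = 24*4 = 96)
Z*(-8 - 29) = 96*(-8 - 29) = 96*(-37) = -3552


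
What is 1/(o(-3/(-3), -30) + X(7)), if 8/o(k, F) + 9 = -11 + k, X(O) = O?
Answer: 19/125 ≈ 0.15200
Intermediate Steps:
o(k, F) = 8/(-20 + k) (o(k, F) = 8/(-9 + (-11 + k)) = 8/(-20 + k))
1/(o(-3/(-3), -30) + X(7)) = 1/(8/(-20 - 3/(-3)) + 7) = 1/(8/(-20 - 3*(-⅓)) + 7) = 1/(8/(-20 + 1) + 7) = 1/(8/(-19) + 7) = 1/(8*(-1/19) + 7) = 1/(-8/19 + 7) = 1/(125/19) = 19/125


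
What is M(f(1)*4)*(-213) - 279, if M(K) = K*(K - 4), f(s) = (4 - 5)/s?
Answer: -7095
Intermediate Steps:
f(s) = -1/s
M(K) = K*(-4 + K)
M(f(1)*4)*(-213) - 279 = ((-1/1*4)*(-4 - 1/1*4))*(-213) - 279 = ((-1*1*4)*(-4 - 1*1*4))*(-213) - 279 = ((-1*4)*(-4 - 1*4))*(-213) - 279 = -4*(-4 - 4)*(-213) - 279 = -4*(-8)*(-213) - 279 = 32*(-213) - 279 = -6816 - 279 = -7095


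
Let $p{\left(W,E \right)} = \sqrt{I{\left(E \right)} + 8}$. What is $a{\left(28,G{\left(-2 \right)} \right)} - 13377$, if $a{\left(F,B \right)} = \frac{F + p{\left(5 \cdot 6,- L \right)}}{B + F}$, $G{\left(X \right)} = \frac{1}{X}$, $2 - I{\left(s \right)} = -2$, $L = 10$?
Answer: $- \frac{735679}{55} + \frac{4 \sqrt{3}}{55} \approx -13376.0$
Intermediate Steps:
$I{\left(s \right)} = 4$ ($I{\left(s \right)} = 2 - -2 = 2 + 2 = 4$)
$p{\left(W,E \right)} = 2 \sqrt{3}$ ($p{\left(W,E \right)} = \sqrt{4 + 8} = \sqrt{12} = 2 \sqrt{3}$)
$a{\left(F,B \right)} = \frac{F + 2 \sqrt{3}}{B + F}$
$a{\left(28,G{\left(-2 \right)} \right)} - 13377 = \frac{28 + 2 \sqrt{3}}{\frac{1}{-2} + 28} - 13377 = \frac{28 + 2 \sqrt{3}}{- \frac{1}{2} + 28} - 13377 = \frac{28 + 2 \sqrt{3}}{\frac{55}{2}} - 13377 = \frac{2 \left(28 + 2 \sqrt{3}\right)}{55} - 13377 = \left(\frac{56}{55} + \frac{4 \sqrt{3}}{55}\right) - 13377 = - \frac{735679}{55} + \frac{4 \sqrt{3}}{55}$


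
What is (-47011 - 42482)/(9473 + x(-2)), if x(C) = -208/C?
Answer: -89493/9577 ≈ -9.3446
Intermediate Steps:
(-47011 - 42482)/(9473 + x(-2)) = (-47011 - 42482)/(9473 - 208/(-2)) = -89493/(9473 - 208*(-½)) = -89493/(9473 + 104) = -89493/9577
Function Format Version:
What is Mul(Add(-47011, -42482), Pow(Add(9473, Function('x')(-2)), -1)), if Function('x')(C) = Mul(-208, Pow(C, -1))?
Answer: Rational(-89493, 9577) ≈ -9.3446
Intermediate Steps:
Mul(Add(-47011, -42482), Pow(Add(9473, Function('x')(-2)), -1)) = Mul(Add(-47011, -42482), Pow(Add(9473, Mul(-208, Pow(-2, -1))), -1)) = Mul(-89493, Pow(Add(9473, Mul(-208, Rational(-1, 2))), -1)) = Mul(-89493, Pow(Add(9473, 104), -1)) = Mul(-89493, Pow(9577, -1)) = Mul(-89493, Rational(1, 9577)) = Rational(-89493, 9577)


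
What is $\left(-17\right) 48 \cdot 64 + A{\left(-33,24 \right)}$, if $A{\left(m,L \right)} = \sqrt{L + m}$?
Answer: $-52224 + 3 i \approx -52224.0 + 3.0 i$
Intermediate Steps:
$\left(-17\right) 48 \cdot 64 + A{\left(-33,24 \right)} = \left(-17\right) 48 \cdot 64 + \sqrt{24 - 33} = \left(-816\right) 64 + \sqrt{-9} = -52224 + 3 i$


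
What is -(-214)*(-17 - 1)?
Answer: -3852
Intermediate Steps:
-(-214)*(-17 - 1) = -(-214)*(-18) = -214*18 = -3852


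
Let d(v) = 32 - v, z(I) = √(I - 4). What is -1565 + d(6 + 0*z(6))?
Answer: -1539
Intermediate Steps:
z(I) = √(-4 + I)
-1565 + d(6 + 0*z(6)) = -1565 + (32 - (6 + 0*√(-4 + 6))) = -1565 + (32 - (6 + 0*√2)) = -1565 + (32 - (6 + 0)) = -1565 + (32 - 1*6) = -1565 + (32 - 6) = -1565 + 26 = -1539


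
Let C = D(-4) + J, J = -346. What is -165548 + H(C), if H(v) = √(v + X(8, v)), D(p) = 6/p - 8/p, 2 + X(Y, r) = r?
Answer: -165548 + 3*I*√77 ≈ -1.6555e+5 + 26.325*I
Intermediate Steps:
X(Y, r) = -2 + r
D(p) = -2/p
C = -691/2 (C = -2/(-4) - 346 = -2*(-¼) - 346 = ½ - 346 = -691/2 ≈ -345.50)
H(v) = √(-2 + 2*v) (H(v) = √(v + (-2 + v)) = √(-2 + 2*v))
-165548 + H(C) = -165548 + √(-2 + 2*(-691/2)) = -165548 + √(-2 - 691) = -165548 + √(-693) = -165548 + 3*I*√77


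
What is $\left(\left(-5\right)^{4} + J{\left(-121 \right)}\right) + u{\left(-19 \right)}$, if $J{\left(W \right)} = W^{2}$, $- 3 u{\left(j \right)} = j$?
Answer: $\frac{45817}{3} \approx 15272.0$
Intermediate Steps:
$u{\left(j \right)} = - \frac{j}{3}$
$\left(\left(-5\right)^{4} + J{\left(-121 \right)}\right) + u{\left(-19 \right)} = \left(\left(-5\right)^{4} + \left(-121\right)^{2}\right) - - \frac{19}{3} = \left(625 + 14641\right) + \frac{19}{3} = 15266 + \frac{19}{3} = \frac{45817}{3}$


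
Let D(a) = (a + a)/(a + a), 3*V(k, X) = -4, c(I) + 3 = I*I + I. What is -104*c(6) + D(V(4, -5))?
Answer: -4055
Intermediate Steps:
c(I) = -3 + I + I² (c(I) = -3 + (I*I + I) = -3 + (I² + I) = -3 + (I + I²) = -3 + I + I²)
V(k, X) = -4/3 (V(k, X) = (⅓)*(-4) = -4/3)
D(a) = 1 (D(a) = (2*a)/((2*a)) = (2*a)*(1/(2*a)) = 1)
-104*c(6) + D(V(4, -5)) = -104*(-3 + 6 + 6²) + 1 = -104*(-3 + 6 + 36) + 1 = -104*39 + 1 = -4056 + 1 = -4055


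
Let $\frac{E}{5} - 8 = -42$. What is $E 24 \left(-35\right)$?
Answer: $142800$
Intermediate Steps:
$E = -170$ ($E = 40 + 5 \left(-42\right) = 40 - 210 = -170$)
$E 24 \left(-35\right) = \left(-170\right) 24 \left(-35\right) = \left(-4080\right) \left(-35\right) = 142800$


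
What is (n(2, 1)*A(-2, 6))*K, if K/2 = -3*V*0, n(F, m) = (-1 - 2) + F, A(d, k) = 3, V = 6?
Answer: 0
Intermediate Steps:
n(F, m) = -3 + F
K = 0 (K = 2*(-3*6*0) = 2*(-18*0) = 2*0 = 0)
(n(2, 1)*A(-2, 6))*K = ((-3 + 2)*3)*0 = -1*3*0 = -3*0 = 0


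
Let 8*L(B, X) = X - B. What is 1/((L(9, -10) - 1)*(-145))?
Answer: 8/3915 ≈ 0.0020434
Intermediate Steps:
L(B, X) = -B/8 + X/8 (L(B, X) = (X - B)/8 = -B/8 + X/8)
1/((L(9, -10) - 1)*(-145)) = 1/(((-1/8*9 + (1/8)*(-10)) - 1)*(-145)) = 1/(((-9/8 - 5/4) - 1)*(-145)) = 1/((-19/8 - 1)*(-145)) = 1/(-27/8*(-145)) = 1/(3915/8) = 8/3915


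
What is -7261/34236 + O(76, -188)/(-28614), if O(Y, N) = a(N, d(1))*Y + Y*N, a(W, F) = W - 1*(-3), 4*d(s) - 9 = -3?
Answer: 6690841/8593236 ≈ 0.77862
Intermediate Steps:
d(s) = 3/2 (d(s) = 9/4 + (¼)*(-3) = 9/4 - ¾ = 3/2)
a(W, F) = 3 + W (a(W, F) = W + 3 = 3 + W)
O(Y, N) = N*Y + Y*(3 + N) (O(Y, N) = (3 + N)*Y + Y*N = Y*(3 + N) + N*Y = N*Y + Y*(3 + N))
-7261/34236 + O(76, -188)/(-28614) = -7261/34236 + (76*(3 + 2*(-188)))/(-28614) = -7261*1/34236 + (76*(3 - 376))*(-1/28614) = -7261/34236 + (76*(-373))*(-1/28614) = -7261/34236 - 28348*(-1/28614) = -7261/34236 + 746/753 = 6690841/8593236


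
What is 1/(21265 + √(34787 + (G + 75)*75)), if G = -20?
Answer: 21265/452161313 - 32*√38/452161313 ≈ 4.6593e-5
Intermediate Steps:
1/(21265 + √(34787 + (G + 75)*75)) = 1/(21265 + √(34787 + (-20 + 75)*75)) = 1/(21265 + √(34787 + 55*75)) = 1/(21265 + √(34787 + 4125)) = 1/(21265 + √38912) = 1/(21265 + 32*√38)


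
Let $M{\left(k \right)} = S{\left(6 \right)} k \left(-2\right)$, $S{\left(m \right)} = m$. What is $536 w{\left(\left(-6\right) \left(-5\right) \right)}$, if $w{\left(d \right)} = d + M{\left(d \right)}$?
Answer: $-176880$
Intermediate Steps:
$M{\left(k \right)} = - 12 k$ ($M{\left(k \right)} = 6 k \left(-2\right) = - 12 k$)
$w{\left(d \right)} = - 11 d$ ($w{\left(d \right)} = d - 12 d = - 11 d$)
$536 w{\left(\left(-6\right) \left(-5\right) \right)} = 536 \left(- 11 \left(\left(-6\right) \left(-5\right)\right)\right) = 536 \left(\left(-11\right) 30\right) = 536 \left(-330\right) = -176880$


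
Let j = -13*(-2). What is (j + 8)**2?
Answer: 1156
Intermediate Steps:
j = 26
(j + 8)**2 = (26 + 8)**2 = 34**2 = 1156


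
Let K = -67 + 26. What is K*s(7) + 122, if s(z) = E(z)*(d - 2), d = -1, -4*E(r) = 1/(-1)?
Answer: 611/4 ≈ 152.75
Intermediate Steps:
K = -41
E(r) = ¼ (E(r) = -¼/(-1) = -¼*(-1) = ¼)
s(z) = -¾ (s(z) = (-1 - 2)/4 = (¼)*(-3) = -¾)
K*s(7) + 122 = -41*(-¾) + 122 = 123/4 + 122 = 611/4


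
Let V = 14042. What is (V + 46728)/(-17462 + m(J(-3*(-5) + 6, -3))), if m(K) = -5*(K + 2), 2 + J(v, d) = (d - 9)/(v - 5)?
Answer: -243080/69833 ≈ -3.4809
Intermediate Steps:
J(v, d) = -2 + (-9 + d)/(-5 + v) (J(v, d) = -2 + (d - 9)/(v - 5) = -2 + (-9 + d)/(-5 + v))
m(K) = -10 - 5*K (m(K) = -5*(2 + K) = -10 - 5*K)
(V + 46728)/(-17462 + m(J(-3*(-5) + 6, -3))) = (14042 + 46728)/(-17462 + (-10 - 5*(1 - 3 - 2*(-3*(-5) + 6))/(-5 + (-3*(-5) + 6)))) = 60770/(-17462 + (-10 - 5*(1 - 3 - 2*(15 + 6))/(-5 + (15 + 6)))) = 60770/(-17462 + (-10 - 5*(1 - 3 - 2*21)/(-5 + 21))) = 60770/(-17462 + (-10 - 5*(1 - 3 - 42)/16)) = 60770/(-17462 + (-10 - 5*(-44)/16)) = 60770/(-17462 + (-10 - 5*(-11/4))) = 60770/(-17462 + (-10 + 55/4)) = 60770/(-17462 + 15/4) = 60770/(-69833/4) = 60770*(-4/69833) = -243080/69833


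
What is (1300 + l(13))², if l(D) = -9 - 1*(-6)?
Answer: 1682209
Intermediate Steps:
l(D) = -3 (l(D) = -9 + 6 = -3)
(1300 + l(13))² = (1300 - 3)² = 1297² = 1682209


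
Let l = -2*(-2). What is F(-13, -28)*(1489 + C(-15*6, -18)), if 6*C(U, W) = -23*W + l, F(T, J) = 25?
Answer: 116900/3 ≈ 38967.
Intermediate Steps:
l = 4
C(U, W) = ⅔ - 23*W/6 (C(U, W) = (-23*W + 4)/6 = (4 - 23*W)/6 = ⅔ - 23*W/6)
F(-13, -28)*(1489 + C(-15*6, -18)) = 25*(1489 + (⅔ - 23/6*(-18))) = 25*(1489 + (⅔ + 69)) = 25*(1489 + 209/3) = 25*(4676/3) = 116900/3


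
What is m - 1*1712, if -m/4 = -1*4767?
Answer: 17356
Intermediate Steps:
m = 19068 (m = -(-4)*4767 = -4*(-4767) = 19068)
m - 1*1712 = 19068 - 1*1712 = 19068 - 1712 = 17356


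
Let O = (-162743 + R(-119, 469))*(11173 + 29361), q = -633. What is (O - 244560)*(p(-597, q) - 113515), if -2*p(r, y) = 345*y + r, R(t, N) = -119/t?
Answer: 26545639042912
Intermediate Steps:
p(r, y) = -345*y/2 - r/2 (p(r, y) = -(345*y + r)/2 = -(r + 345*y)/2 = -345*y/2 - r/2)
O = -6596584228 (O = (-162743 - 119/(-119))*(11173 + 29361) = (-162743 - 119*(-1/119))*40534 = (-162743 + 1)*40534 = -162742*40534 = -6596584228)
(O - 244560)*(p(-597, q) - 113515) = (-6596584228 - 244560)*((-345/2*(-633) - 1/2*(-597)) - 113515) = -6596828788*((218385/2 + 597/2) - 113515) = -6596828788*(109491 - 113515) = -6596828788*(-4024) = 26545639042912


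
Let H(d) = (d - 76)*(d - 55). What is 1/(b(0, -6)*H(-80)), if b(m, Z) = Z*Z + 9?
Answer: 1/947700 ≈ 1.0552e-6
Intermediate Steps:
b(m, Z) = 9 + Z**2 (b(m, Z) = Z**2 + 9 = 9 + Z**2)
H(d) = (-76 + d)*(-55 + d)
1/(b(0, -6)*H(-80)) = 1/((9 + (-6)**2)*(4180 + (-80)**2 - 131*(-80))) = 1/((9 + 36)*(4180 + 6400 + 10480)) = 1/(45*21060) = 1/947700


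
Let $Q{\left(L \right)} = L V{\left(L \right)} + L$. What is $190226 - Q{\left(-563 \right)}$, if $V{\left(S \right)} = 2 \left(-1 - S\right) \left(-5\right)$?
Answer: $-2973271$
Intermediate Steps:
$V{\left(S \right)} = 10 + 10 S$ ($V{\left(S \right)} = \left(-2 - 2 S\right) \left(-5\right) = 10 + 10 S$)
$Q{\left(L \right)} = L + L \left(10 + 10 L\right)$ ($Q{\left(L \right)} = L \left(10 + 10 L\right) + L = L + L \left(10 + 10 L\right)$)
$190226 - Q{\left(-563 \right)} = 190226 - - 563 \left(11 + 10 \left(-563\right)\right) = 190226 - - 563 \left(11 - 5630\right) = 190226 - \left(-563\right) \left(-5619\right) = 190226 - 3163497 = -2973271$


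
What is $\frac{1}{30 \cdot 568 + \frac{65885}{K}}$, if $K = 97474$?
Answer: $\frac{97474}{1661022845} \approx 5.8683 \cdot 10^{-5}$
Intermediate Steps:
$\frac{1}{30 \cdot 568 + \frac{65885}{K}} = \frac{1}{30 \cdot 568 + \frac{65885}{97474}} = \frac{1}{17040 + 65885 \cdot \frac{1}{97474}} = \frac{1}{17040 + \frac{65885}{97474}} = \frac{1}{\frac{1661022845}{97474}} = \frac{97474}{1661022845}$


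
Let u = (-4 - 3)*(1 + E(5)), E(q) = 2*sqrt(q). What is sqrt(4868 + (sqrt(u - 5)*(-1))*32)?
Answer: 2*sqrt(1217 - 8*I*sqrt(2)*sqrt(6 + 7*sqrt(5))) ≈ 69.787 - 1.5087*I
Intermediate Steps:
u = -7 - 14*sqrt(5) (u = (-4 - 3)*(1 + 2*sqrt(5)) = -7*(1 + 2*sqrt(5)) = -7 - 14*sqrt(5) ≈ -38.305)
sqrt(4868 + (sqrt(u - 5)*(-1))*32) = sqrt(4868 + (sqrt((-7 - 14*sqrt(5)) - 5)*(-1))*32) = sqrt(4868 + (sqrt(-12 - 14*sqrt(5))*(-1))*32) = sqrt(4868 - sqrt(-12 - 14*sqrt(5))*32) = sqrt(4868 - 32*sqrt(-12 - 14*sqrt(5)))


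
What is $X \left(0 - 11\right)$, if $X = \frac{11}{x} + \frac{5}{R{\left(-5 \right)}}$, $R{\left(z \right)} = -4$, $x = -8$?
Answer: $\frac{231}{8} \approx 28.875$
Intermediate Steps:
$X = - \frac{21}{8}$ ($X = \frac{11}{-8} + \frac{5}{-4} = 11 \left(- \frac{1}{8}\right) + 5 \left(- \frac{1}{4}\right) = - \frac{11}{8} - \frac{5}{4} = - \frac{21}{8} \approx -2.625$)
$X \left(0 - 11\right) = - \frac{21 \left(0 - 11\right)}{8} = \left(- \frac{21}{8}\right) \left(-11\right) = \frac{231}{8}$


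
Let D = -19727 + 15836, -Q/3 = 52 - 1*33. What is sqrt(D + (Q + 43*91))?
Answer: I*sqrt(35) ≈ 5.9161*I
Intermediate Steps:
Q = -57 (Q = -3*(52 - 1*33) = -3*(52 - 33) = -3*19 = -57)
D = -3891
sqrt(D + (Q + 43*91)) = sqrt(-3891 + (-57 + 43*91)) = sqrt(-3891 + (-57 + 3913)) = sqrt(-3891 + 3856) = sqrt(-35) = I*sqrt(35)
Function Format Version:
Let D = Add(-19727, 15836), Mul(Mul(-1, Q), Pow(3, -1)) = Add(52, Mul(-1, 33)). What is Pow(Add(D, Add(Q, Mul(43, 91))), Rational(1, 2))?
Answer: Mul(I, Pow(35, Rational(1, 2))) ≈ Mul(5.9161, I)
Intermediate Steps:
Q = -57 (Q = Mul(-3, Add(52, Mul(-1, 33))) = Mul(-3, Add(52, -33)) = Mul(-3, 19) = -57)
D = -3891
Pow(Add(D, Add(Q, Mul(43, 91))), Rational(1, 2)) = Pow(Add(-3891, Add(-57, Mul(43, 91))), Rational(1, 2)) = Pow(Add(-3891, Add(-57, 3913)), Rational(1, 2)) = Pow(Add(-3891, 3856), Rational(1, 2)) = Pow(-35, Rational(1, 2)) = Mul(I, Pow(35, Rational(1, 2)))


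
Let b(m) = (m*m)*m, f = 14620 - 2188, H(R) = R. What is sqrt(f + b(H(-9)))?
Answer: sqrt(11703) ≈ 108.18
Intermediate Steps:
f = 12432
b(m) = m**3 (b(m) = m**2*m = m**3)
sqrt(f + b(H(-9))) = sqrt(12432 + (-9)**3) = sqrt(12432 - 729) = sqrt(11703)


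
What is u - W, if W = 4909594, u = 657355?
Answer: -4252239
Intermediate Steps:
u - W = 657355 - 1*4909594 = 657355 - 4909594 = -4252239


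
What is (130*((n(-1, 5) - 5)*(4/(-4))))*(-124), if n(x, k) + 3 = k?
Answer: -48360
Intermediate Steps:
n(x, k) = -3 + k
(130*((n(-1, 5) - 5)*(4/(-4))))*(-124) = (130*(((-3 + 5) - 5)*(4/(-4))))*(-124) = (130*((2 - 5)*(4*(-¼))))*(-124) = (130*(-3*(-1)))*(-124) = (130*3)*(-124) = 390*(-124) = -48360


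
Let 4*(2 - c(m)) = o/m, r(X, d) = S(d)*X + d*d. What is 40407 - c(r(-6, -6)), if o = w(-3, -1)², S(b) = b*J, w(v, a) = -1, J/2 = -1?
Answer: 5818319/144 ≈ 40405.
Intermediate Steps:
J = -2 (J = 2*(-1) = -2)
S(b) = -2*b (S(b) = b*(-2) = -2*b)
r(X, d) = d² - 2*X*d (r(X, d) = (-2*d)*X + d*d = -2*X*d + d² = d² - 2*X*d)
o = 1 (o = (-1)² = 1)
c(m) = 2 - 1/(4*m)
40407 - c(r(-6, -6)) = 40407 - (2 - (-1/(6*(-6 - 2*(-6))))/4) = 40407 - (2 - (-1/(6*(-6 + 12)))/4) = 40407 - (2 - 1/(4*((-6*6)))) = 40407 - (2 - ¼/(-36)) = 40407 - (2 - ¼*(-1/36)) = 40407 - (2 + 1/144) = 40407 - 1*289/144 = 40407 - 289/144 = 5818319/144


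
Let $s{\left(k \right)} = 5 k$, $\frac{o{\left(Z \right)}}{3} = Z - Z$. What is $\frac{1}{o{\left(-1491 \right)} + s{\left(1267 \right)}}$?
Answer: $\frac{1}{6335} \approx 0.00015785$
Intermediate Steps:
$o{\left(Z \right)} = 0$ ($o{\left(Z \right)} = 3 \left(Z - Z\right) = 3 \cdot 0 = 0$)
$\frac{1}{o{\left(-1491 \right)} + s{\left(1267 \right)}} = \frac{1}{0 + 5 \cdot 1267} = \frac{1}{0 + 6335} = \frac{1}{6335}$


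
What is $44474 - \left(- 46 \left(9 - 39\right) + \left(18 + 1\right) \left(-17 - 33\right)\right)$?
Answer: $44044$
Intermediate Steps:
$44474 - \left(- 46 \left(9 - 39\right) + \left(18 + 1\right) \left(-17 - 33\right)\right) = 44474 - \left(- 46 \left(9 - 39\right) + 19 \left(-50\right)\right) = 44474 - \left(\left(-46\right) \left(-30\right) - 950\right) = 44474 - \left(1380 - 950\right) = 44474 - 430 = 44044$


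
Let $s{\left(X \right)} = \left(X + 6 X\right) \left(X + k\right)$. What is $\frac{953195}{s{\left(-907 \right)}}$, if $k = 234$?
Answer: $\frac{953195}{4272877} \approx 0.22308$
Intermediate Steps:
$s{\left(X \right)} = 7 X \left(234 + X\right)$ ($s{\left(X \right)} = \left(X + 6 X\right) \left(X + 234\right) = 7 X \left(234 + X\right)$)
$\frac{953195}{s{\left(-907 \right)}} = \frac{953195}{7 \left(-907\right) \left(234 - 907\right)} = \frac{953195}{7 \left(-907\right) \left(-673\right)} = \frac{953195}{4272877}$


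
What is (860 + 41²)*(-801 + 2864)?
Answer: 5242083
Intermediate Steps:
(860 + 41²)*(-801 + 2864) = (860 + 1681)*2063 = 2541*2063 = 5242083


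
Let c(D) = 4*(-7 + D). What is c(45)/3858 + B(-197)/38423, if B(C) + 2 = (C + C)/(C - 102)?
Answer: 872730736/22161272133 ≈ 0.039381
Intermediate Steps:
B(C) = -2 + 2*C/(-102 + C) (B(C) = -2 + (C + C)/(C - 102) = -2 + (2*C)/(-102 + C) = -2 + 2*C/(-102 + C))
c(D) = -28 + 4*D
c(45)/3858 + B(-197)/38423 = (-28 + 4*45)/3858 + (204/(-102 - 197))/38423 = (-28 + 180)*(1/3858) + (204/(-299))*(1/38423) = 152*(1/3858) + (204*(-1/299))*(1/38423) = 76/1929 - 204/299*1/38423 = 76/1929 - 204/11488477 = 872730736/22161272133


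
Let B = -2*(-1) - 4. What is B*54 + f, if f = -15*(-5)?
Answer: -33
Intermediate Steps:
f = 75
B = -2 (B = 2 - 4 = -2)
B*54 + f = -2*54 + 75 = -108 + 75 = -33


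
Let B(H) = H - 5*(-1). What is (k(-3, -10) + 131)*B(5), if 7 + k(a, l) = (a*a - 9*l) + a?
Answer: 2200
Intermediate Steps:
k(a, l) = -7 + a + a² - 9*l (k(a, l) = -7 + ((a*a - 9*l) + a) = -7 + ((a² - 9*l) + a) = -7 + (a + a² - 9*l) = -7 + a + a² - 9*l)
B(H) = 5 + H (B(H) = H - 1*(-5) = H + 5 = 5 + H)
(k(-3, -10) + 131)*B(5) = ((-7 - 3 + (-3)² - 9*(-10)) + 131)*(5 + 5) = ((-7 - 3 + 9 + 90) + 131)*10 = (89 + 131)*10 = 220*10 = 2200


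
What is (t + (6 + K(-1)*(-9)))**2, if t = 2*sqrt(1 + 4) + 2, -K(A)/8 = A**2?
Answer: 6420 + 320*sqrt(5) ≈ 7135.5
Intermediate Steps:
K(A) = -8*A**2
t = 2 + 2*sqrt(5) (t = 2*sqrt(5) + 2 = 2 + 2*sqrt(5) ≈ 6.4721)
(t + (6 + K(-1)*(-9)))**2 = ((2 + 2*sqrt(5)) + (6 - 8*(-1)**2*(-9)))**2 = ((2 + 2*sqrt(5)) + (6 - 8*1*(-9)))**2 = ((2 + 2*sqrt(5)) + (6 - 8*(-9)))**2 = ((2 + 2*sqrt(5)) + (6 + 72))**2 = ((2 + 2*sqrt(5)) + 78)**2 = (80 + 2*sqrt(5))**2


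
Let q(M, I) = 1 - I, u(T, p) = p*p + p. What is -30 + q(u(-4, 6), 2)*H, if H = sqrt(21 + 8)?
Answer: -30 - sqrt(29) ≈ -35.385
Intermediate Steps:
u(T, p) = p + p**2 (u(T, p) = p**2 + p = p + p**2)
H = sqrt(29) ≈ 5.3852
-30 + q(u(-4, 6), 2)*H = -30 + (1 - 1*2)*sqrt(29) = -30 + (1 - 2)*sqrt(29) = -30 - sqrt(29)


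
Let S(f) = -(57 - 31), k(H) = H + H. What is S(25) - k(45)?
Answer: -116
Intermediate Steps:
k(H) = 2*H
S(f) = -26 (S(f) = -1*26 = -26)
S(25) - k(45) = -26 - 2*45 = -26 - 1*90 = -26 - 90 = -116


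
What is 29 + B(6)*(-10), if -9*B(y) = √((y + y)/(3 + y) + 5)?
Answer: 29 + 10*√57/27 ≈ 31.796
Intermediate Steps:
B(y) = -√(5 + 2*y/(3 + y))/9 (B(y) = -√((y + y)/(3 + y) + 5)/9 = -√((2*y)/(3 + y) + 5)/9 = -√(2*y/(3 + y) + 5)/9 = -√(5 + 2*y/(3 + y))/9)
29 + B(6)*(-10) = 29 - √(15 + 7*6)/√(3 + 6)/9*(-10) = 29 - √(15 + 42)/3/9*(-10) = 29 - √57/3/9*(-10) = 29 - √57/27*(-10) = 29 + 10*√57/27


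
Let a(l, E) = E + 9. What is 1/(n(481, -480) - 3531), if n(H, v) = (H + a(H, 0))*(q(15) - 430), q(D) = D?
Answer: -1/206881 ≈ -4.8337e-6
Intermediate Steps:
a(l, E) = 9 + E
n(H, v) = -3735 - 415*H (n(H, v) = (H + (9 + 0))*(15 - 430) = (H + 9)*(-415) = (9 + H)*(-415) = -3735 - 415*H)
1/(n(481, -480) - 3531) = 1/((-3735 - 415*481) - 3531) = 1/((-3735 - 199615) - 3531) = 1/(-203350 - 3531) = 1/(-206881) = -1/206881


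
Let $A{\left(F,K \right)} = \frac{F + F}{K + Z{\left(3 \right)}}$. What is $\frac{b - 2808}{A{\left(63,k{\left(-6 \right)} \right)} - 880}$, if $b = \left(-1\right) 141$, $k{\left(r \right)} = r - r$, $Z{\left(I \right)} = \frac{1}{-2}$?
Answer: $\frac{2949}{1132} \approx 2.6051$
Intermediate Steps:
$Z{\left(I \right)} = - \frac{1}{2}$
$k{\left(r \right)} = 0$
$A{\left(F,K \right)} = \frac{2 F}{- \frac{1}{2} + K}$ ($A{\left(F,K \right)} = \frac{F + F}{K - \frac{1}{2}} = \frac{2 F}{- \frac{1}{2} + K}$)
$b = -141$
$\frac{b - 2808}{A{\left(63,k{\left(-6 \right)} \right)} - 880} = \frac{-141 - 2808}{4 \cdot 63 \frac{1}{-1 + 2 \cdot 0} - 880} = - \frac{2949}{4 \cdot 63 \frac{1}{-1 + 0} - 880} = - \frac{2949}{4 \cdot 63 \frac{1}{-1} - 880} = - \frac{2949}{4 \cdot 63 \left(-1\right) - 880} = - \frac{2949}{-252 - 880} = - \frac{2949}{-1132} = \left(-2949\right) \left(- \frac{1}{1132}\right) = \frac{2949}{1132}$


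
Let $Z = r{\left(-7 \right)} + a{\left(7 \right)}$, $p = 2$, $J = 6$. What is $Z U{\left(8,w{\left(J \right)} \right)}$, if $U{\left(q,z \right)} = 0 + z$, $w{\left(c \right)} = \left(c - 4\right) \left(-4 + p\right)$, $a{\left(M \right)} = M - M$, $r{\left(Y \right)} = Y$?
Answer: $28$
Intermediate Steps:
$a{\left(M \right)} = 0$
$w{\left(c \right)} = 8 - 2 c$ ($w{\left(c \right)} = \left(c - 4\right) \left(-4 + 2\right) = \left(-4 + c\right) \left(-2\right) = 8 - 2 c$)
$U{\left(q,z \right)} = z$
$Z = -7$ ($Z = -7 + 0 = -7$)
$Z U{\left(8,w{\left(J \right)} \right)} = - 7 \left(8 - 12\right) = \left(-7\right) \left(-4\right) = 28$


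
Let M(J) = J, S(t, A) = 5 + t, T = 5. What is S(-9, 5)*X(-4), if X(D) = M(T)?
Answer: -20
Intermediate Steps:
X(D) = 5
S(-9, 5)*X(-4) = (5 - 9)*5 = -4*5 = -20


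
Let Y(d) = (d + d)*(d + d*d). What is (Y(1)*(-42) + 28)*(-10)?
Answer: 1400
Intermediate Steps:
Y(d) = 2*d*(d + d**2) (Y(d) = (2*d)*(d + d**2) = 2*d*(d + d**2))
(Y(1)*(-42) + 28)*(-10) = ((2*1**2*(1 + 1))*(-42) + 28)*(-10) = ((2*1*2)*(-42) + 28)*(-10) = (4*(-42) + 28)*(-10) = (-168 + 28)*(-10) = -140*(-10) = 1400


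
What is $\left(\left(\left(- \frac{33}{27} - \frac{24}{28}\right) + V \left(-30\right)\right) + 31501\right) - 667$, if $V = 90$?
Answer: $\frac{1772311}{63} \approx 28132.0$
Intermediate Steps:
$\left(\left(\left(- \frac{33}{27} - \frac{24}{28}\right) + V \left(-30\right)\right) + 31501\right) - 667 = \left(\left(\left(- \frac{33}{27} - \frac{24}{28}\right) + 90 \left(-30\right)\right) + 31501\right) - 667 = \left(\left(\left(\left(-33\right) \frac{1}{27} - \frac{6}{7}\right) - 2700\right) + 31501\right) - 667 = \left(\left(\left(- \frac{11}{9} - \frac{6}{7}\right) - 2700\right) + 31501\right) - 667 = \left(\left(- \frac{131}{63} - 2700\right) + 31501\right) - 667 = \left(- \frac{170231}{63} + 31501\right) - 667 = \frac{1814332}{63} - 667 = \frac{1772311}{63}$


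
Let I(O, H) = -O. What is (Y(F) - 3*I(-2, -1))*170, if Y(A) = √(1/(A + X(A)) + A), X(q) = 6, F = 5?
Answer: -1020 + 340*√154/11 ≈ -636.43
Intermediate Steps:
Y(A) = √(A + 1/(6 + A)) (Y(A) = √(1/(A + 6) + A) = √(1/(6 + A) + A) = √(A + 1/(6 + A)))
(Y(F) - 3*I(-2, -1))*170 = (√((1 + 5*(6 + 5))/(6 + 5)) - (-3)*(-2))*170 = (√((1 + 5*11)/11) - 3*2)*170 = (√((1 + 55)/11) - 6)*170 = (√((1/11)*56) - 6)*170 = (√(56/11) - 6)*170 = (2*√154/11 - 6)*170 = (-6 + 2*√154/11)*170 = -1020 + 340*√154/11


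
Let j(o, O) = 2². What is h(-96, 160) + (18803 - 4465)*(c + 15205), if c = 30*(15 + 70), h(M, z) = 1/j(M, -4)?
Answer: 1018284761/4 ≈ 2.5457e+8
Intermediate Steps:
j(o, O) = 4
h(M, z) = ¼ (h(M, z) = 1/4 = ¼)
c = 2550 (c = 30*85 = 2550)
h(-96, 160) + (18803 - 4465)*(c + 15205) = ¼ + (18803 - 4465)*(2550 + 15205) = ¼ + 14338*17755 = ¼ + 254571190 = 1018284761/4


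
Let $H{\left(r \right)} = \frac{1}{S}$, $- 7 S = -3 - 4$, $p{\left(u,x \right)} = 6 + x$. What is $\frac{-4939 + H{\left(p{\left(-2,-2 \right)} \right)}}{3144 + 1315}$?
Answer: $- \frac{4938}{4459} \approx -1.1074$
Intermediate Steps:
$S = 1$ ($S = - \frac{-3 - 4}{7} = \left(- \frac{1}{7}\right) \left(-7\right) = 1$)
$H{\left(r \right)} = 1$ ($H{\left(r \right)} = 1^{-1} = 1$)
$\frac{-4939 + H{\left(p{\left(-2,-2 \right)} \right)}}{3144 + 1315} = \frac{-4939 + 1}{3144 + 1315} = - \frac{4938}{4459}$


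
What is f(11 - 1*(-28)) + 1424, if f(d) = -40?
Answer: 1384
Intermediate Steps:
f(11 - 1*(-28)) + 1424 = -40 + 1424 = 1384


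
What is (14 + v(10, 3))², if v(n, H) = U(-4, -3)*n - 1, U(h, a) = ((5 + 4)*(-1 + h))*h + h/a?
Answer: 30019441/9 ≈ 3.3355e+6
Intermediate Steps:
U(h, a) = h/a + h*(-9 + 9*h) (U(h, a) = (9*(-1 + h))*h + h/a = (-9 + 9*h)*h + h/a = h*(-9 + 9*h) + h/a = h/a + h*(-9 + 9*h))
v(n, H) = -1 + 544*n/3 (v(n, H) = (-4*(1 + 9*(-3)*(-1 - 4))/(-3))*n - 1 = (-4*(-⅓)*(1 + 9*(-3)*(-5)))*n - 1 = (-4*(-⅓)*(1 + 135))*n - 1 = (-4*(-⅓)*136)*n - 1 = 544*n/3 - 1 = -1 + 544*n/3)
(14 + v(10, 3))² = (14 + (-1 + (544/3)*10))² = (14 + (-1 + 5440/3))² = (14 + 5437/3)² = (5479/3)² = 30019441/9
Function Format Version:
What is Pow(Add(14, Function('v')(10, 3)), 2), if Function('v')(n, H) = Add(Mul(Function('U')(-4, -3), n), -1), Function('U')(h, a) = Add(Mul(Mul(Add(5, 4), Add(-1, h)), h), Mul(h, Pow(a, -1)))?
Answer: Rational(30019441, 9) ≈ 3.3355e+6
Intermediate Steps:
Function('U')(h, a) = Add(Mul(h, Pow(a, -1)), Mul(h, Add(-9, Mul(9, h)))) (Function('U')(h, a) = Add(Mul(Mul(9, Add(-1, h)), h), Mul(h, Pow(a, -1))) = Add(Mul(Add(-9, Mul(9, h)), h), Mul(h, Pow(a, -1))) = Add(Mul(h, Add(-9, Mul(9, h))), Mul(h, Pow(a, -1))) = Add(Mul(h, Pow(a, -1)), Mul(h, Add(-9, Mul(9, h)))))
Function('v')(n, H) = Add(-1, Mul(Rational(544, 3), n)) (Function('v')(n, H) = Add(Mul(Mul(-4, Pow(-3, -1), Add(1, Mul(9, -3, Add(-1, -4)))), n), -1) = Add(Mul(Mul(-4, Rational(-1, 3), Add(1, Mul(9, -3, -5))), n), -1) = Add(Mul(Mul(-4, Rational(-1, 3), Add(1, 135)), n), -1) = Add(Mul(Mul(-4, Rational(-1, 3), 136), n), -1) = Add(Mul(Rational(544, 3), n), -1) = Add(-1, Mul(Rational(544, 3), n)))
Pow(Add(14, Function('v')(10, 3)), 2) = Pow(Add(14, Add(-1, Mul(Rational(544, 3), 10))), 2) = Pow(Add(14, Add(-1, Rational(5440, 3))), 2) = Pow(Add(14, Rational(5437, 3)), 2) = Pow(Rational(5479, 3), 2) = Rational(30019441, 9)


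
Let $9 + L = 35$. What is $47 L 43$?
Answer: $52546$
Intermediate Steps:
$L = 26$ ($L = -9 + 35 = 26$)
$47 L 43 = 47 \cdot 26 \cdot 43 = 1222 \cdot 43 = 52546$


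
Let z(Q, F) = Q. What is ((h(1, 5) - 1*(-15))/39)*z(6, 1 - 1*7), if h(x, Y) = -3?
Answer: 24/13 ≈ 1.8462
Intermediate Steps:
((h(1, 5) - 1*(-15))/39)*z(6, 1 - 1*7) = ((-3 - 1*(-15))/39)*6 = ((-3 + 15)*(1/39))*6 = (12*(1/39))*6 = (4/13)*6 = 24/13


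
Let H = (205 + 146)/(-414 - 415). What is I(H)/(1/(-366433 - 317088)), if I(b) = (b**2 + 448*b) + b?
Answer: 89217514948770/687241 ≈ 1.2982e+8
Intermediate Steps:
H = -351/829 (H = 351/(-829) = 351*(-1/829) = -351/829 ≈ -0.42340)
I(b) = b**2 + 449*b
I(H)/(1/(-366433 - 317088)) = (-351*(449 - 351/829)/829)/(1/(-366433 - 317088)) = (-351/829*371870/829)/(1/(-683521)) = -130526370/(687241*(-1/683521)) = -130526370/687241*(-683521) = 89217514948770/687241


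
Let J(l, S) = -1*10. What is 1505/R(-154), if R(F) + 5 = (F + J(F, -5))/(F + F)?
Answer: -2695/8 ≈ -336.88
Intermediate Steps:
J(l, S) = -10
R(F) = -5 + (-10 + F)/(2*F) (R(F) = -5 + (F - 10)/(F + F) = -5 + (-10 + F)/((2*F)) = -5 + (-10 + F)*(1/(2*F)) = -5 + (-10 + F)/(2*F))
1505/R(-154) = 1505/(-9/2 - 5/(-154)) = 1505/(-9/2 - 5*(-1/154)) = 1505/(-9/2 + 5/154) = 1505/(-344/77) = 1505*(-77/344) = -2695/8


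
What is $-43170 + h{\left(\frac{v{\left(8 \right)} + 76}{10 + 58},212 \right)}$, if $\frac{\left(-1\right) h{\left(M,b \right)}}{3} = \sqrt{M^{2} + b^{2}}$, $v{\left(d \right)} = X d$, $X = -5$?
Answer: $-43170 - \frac{3 \sqrt{12988897}}{17} \approx -43806.0$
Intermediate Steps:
$v{\left(d \right)} = - 5 d$
$h{\left(M,b \right)} = - 3 \sqrt{M^{2} + b^{2}}$
$-43170 + h{\left(\frac{v{\left(8 \right)} + 76}{10 + 58},212 \right)} = -43170 - 3 \sqrt{\left(\frac{\left(-5\right) 8 + 76}{10 + 58}\right)^{2} + 212^{2}} = -43170 - 3 \sqrt{\left(\frac{-40 + 76}{68}\right)^{2} + 44944} = -43170 - 3 \sqrt{\left(36 \cdot \frac{1}{68}\right)^{2} + 44944} = -43170 - 3 \sqrt{\left(\frac{9}{17}\right)^{2} + 44944} = -43170 - 3 \sqrt{\frac{81}{289} + 44944} = -43170 - 3 \sqrt{\frac{12988897}{289}} = -43170 - 3 \frac{\sqrt{12988897}}{17} = -43170 - \frac{3 \sqrt{12988897}}{17}$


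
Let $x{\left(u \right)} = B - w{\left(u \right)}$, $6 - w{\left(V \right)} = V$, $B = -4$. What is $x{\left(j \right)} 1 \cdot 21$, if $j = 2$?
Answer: $-168$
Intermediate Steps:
$w{\left(V \right)} = 6 - V$
$x{\left(u \right)} = -10 + u$ ($x{\left(u \right)} = -4 - \left(6 - u\right) = -4 + \left(-6 + u\right) = -10 + u$)
$x{\left(j \right)} 1 \cdot 21 = \left(-10 + 2\right) 1 \cdot 21 = \left(-8\right) 1 \cdot 21 = \left(-8\right) 21 = -168$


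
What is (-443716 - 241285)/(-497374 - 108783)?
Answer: 685001/606157 ≈ 1.1301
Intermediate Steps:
(-443716 - 241285)/(-497374 - 108783) = -685001/(-606157) = -685001*(-1/606157) = 685001/606157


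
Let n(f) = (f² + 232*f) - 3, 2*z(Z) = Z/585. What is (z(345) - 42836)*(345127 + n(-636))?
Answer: -1005810285290/39 ≈ -2.5790e+10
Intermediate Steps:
z(Z) = Z/1170 (z(Z) = (Z/585)/2 = Z/1170)
n(f) = -3 + f² + 232*f
(z(345) - 42836)*(345127 + n(-636)) = ((1/1170)*345 - 42836)*(345127 + (-3 + (-636)² + 232*(-636))) = (23/78 - 42836)*(345127 + (-3 + 404496 - 147552)) = -3341185*(345127 + 256941)/78 = -3341185/78*602068 = -1005810285290/39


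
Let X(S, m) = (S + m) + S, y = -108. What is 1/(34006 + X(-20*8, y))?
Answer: 1/33578 ≈ 2.9781e-5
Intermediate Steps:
X(S, m) = m + 2*S
1/(34006 + X(-20*8, y)) = 1/(34006 + (-108 + 2*(-20*8))) = 1/(34006 + (-108 + 2*(-160))) = 1/(34006 + (-108 - 320)) = 1/(34006 - 428) = 1/33578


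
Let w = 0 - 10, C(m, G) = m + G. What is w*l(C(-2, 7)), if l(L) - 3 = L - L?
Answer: -30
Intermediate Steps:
C(m, G) = G + m
l(L) = 3 (l(L) = 3 + (L - L) = 3 + 0 = 3)
w = -10
w*l(C(-2, 7)) = -10*3 = -30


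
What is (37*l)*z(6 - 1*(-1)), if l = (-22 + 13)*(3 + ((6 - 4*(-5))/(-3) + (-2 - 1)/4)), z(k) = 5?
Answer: 42735/4 ≈ 10684.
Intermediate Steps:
l = 231/4 (l = -9*(3 + ((6 + 20)*(-⅓) - 3*¼)) = -9*(3 + (26*(-⅓) - ¾)) = -9*(3 + (-26/3 - ¾)) = -9*(3 - 113/12) = -9*(-77/12) = 231/4 ≈ 57.750)
(37*l)*z(6 - 1*(-1)) = (37*(231/4))*5 = (8547/4)*5 = 42735/4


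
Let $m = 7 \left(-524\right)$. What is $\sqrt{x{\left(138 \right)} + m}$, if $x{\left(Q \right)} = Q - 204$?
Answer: $i \sqrt{3734} \approx 61.106 i$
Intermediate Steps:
$x{\left(Q \right)} = -204 + Q$
$m = -3668$
$\sqrt{x{\left(138 \right)} + m} = \sqrt{\left(-204 + 138\right) - 3668} = \sqrt{-66 - 3668} = \sqrt{-3734} = i \sqrt{3734}$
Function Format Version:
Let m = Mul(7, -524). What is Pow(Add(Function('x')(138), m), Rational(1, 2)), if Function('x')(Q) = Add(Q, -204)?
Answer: Mul(I, Pow(3734, Rational(1, 2))) ≈ Mul(61.106, I)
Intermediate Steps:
Function('x')(Q) = Add(-204, Q)
m = -3668
Pow(Add(Function('x')(138), m), Rational(1, 2)) = Pow(Add(Add(-204, 138), -3668), Rational(1, 2)) = Pow(Add(-66, -3668), Rational(1, 2)) = Pow(-3734, Rational(1, 2)) = Mul(I, Pow(3734, Rational(1, 2)))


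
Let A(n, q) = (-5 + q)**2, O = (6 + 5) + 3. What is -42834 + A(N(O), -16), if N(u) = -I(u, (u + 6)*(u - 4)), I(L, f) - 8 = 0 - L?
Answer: -42393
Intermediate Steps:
O = 14 (O = 11 + 3 = 14)
I(L, f) = 8 - L (I(L, f) = 8 + (0 - L) = 8 - L)
N(u) = -8 + u (N(u) = -(8 - u) = -8 + u)
-42834 + A(N(O), -16) = -42834 + (-5 - 16)**2 = -42834 + (-21)**2 = -42834 + 441 = -42393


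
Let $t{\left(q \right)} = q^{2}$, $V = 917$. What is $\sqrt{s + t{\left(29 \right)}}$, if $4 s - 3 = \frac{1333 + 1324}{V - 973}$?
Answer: $\frac{27 \sqrt{3570}}{56} \approx 28.808$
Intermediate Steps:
$s = - \frac{2489}{224}$ ($s = \frac{3}{4} + \frac{\left(1333 + 1324\right) \frac{1}{917 - 973}}{4} = \frac{3}{4} + \frac{2657 \frac{1}{-56}}{4} = \frac{3}{4} + \frac{2657 \left(- \frac{1}{56}\right)}{4} = \frac{3}{4} + \frac{1}{4} \left(- \frac{2657}{56}\right) = \frac{3}{4} - \frac{2657}{224} = - \frac{2489}{224} \approx -11.112$)
$\sqrt{s + t{\left(29 \right)}} = \sqrt{- \frac{2489}{224} + 29^{2}} = \sqrt{- \frac{2489}{224} + 841} = \sqrt{\frac{185895}{224}} = \frac{27 \sqrt{3570}}{56}$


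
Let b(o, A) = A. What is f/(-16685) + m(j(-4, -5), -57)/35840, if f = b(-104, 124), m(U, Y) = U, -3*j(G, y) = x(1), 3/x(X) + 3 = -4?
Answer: -6218487/837186560 ≈ -0.0074278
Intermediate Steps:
x(X) = -3/7 (x(X) = 3/(-3 - 4) = 3/(-7) = 3*(-1/7) = -3/7)
j(G, y) = 1/7 (j(G, y) = -1/3*(-3/7) = 1/7)
f = 124
f/(-16685) + m(j(-4, -5), -57)/35840 = 124/(-16685) + (1/7)/35840 = 124*(-1/16685) + (1/7)*(1/35840) = -124/16685 + 1/250880 = -6218487/837186560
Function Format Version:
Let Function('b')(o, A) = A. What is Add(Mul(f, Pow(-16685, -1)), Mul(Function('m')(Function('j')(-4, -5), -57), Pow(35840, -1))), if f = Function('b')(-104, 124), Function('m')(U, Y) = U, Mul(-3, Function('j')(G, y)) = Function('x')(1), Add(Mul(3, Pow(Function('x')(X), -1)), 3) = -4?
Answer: Rational(-6218487, 837186560) ≈ -0.0074278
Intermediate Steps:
Function('x')(X) = Rational(-3, 7) (Function('x')(X) = Mul(3, Pow(Add(-3, -4), -1)) = Mul(3, Pow(-7, -1)) = Mul(3, Rational(-1, 7)) = Rational(-3, 7))
Function('j')(G, y) = Rational(1, 7) (Function('j')(G, y) = Mul(Rational(-1, 3), Rational(-3, 7)) = Rational(1, 7))
f = 124
Add(Mul(f, Pow(-16685, -1)), Mul(Function('m')(Function('j')(-4, -5), -57), Pow(35840, -1))) = Add(Mul(124, Pow(-16685, -1)), Mul(Rational(1, 7), Pow(35840, -1))) = Add(Mul(124, Rational(-1, 16685)), Mul(Rational(1, 7), Rational(1, 35840))) = Add(Rational(-124, 16685), Rational(1, 250880)) = Rational(-6218487, 837186560)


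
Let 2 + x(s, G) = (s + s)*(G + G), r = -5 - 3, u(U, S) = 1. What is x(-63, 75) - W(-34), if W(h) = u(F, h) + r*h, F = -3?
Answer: -19175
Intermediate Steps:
r = -8
x(s, G) = -2 + 4*G*s (x(s, G) = -2 + (s + s)*(G + G) = -2 + (2*s)*(2*G) = -2 + 4*G*s)
W(h) = 1 - 8*h
x(-63, 75) - W(-34) = (-2 + 4*75*(-63)) - (1 - 8*(-34)) = (-2 - 18900) - (1 + 272) = -18902 - 1*273 = -18902 - 273 = -19175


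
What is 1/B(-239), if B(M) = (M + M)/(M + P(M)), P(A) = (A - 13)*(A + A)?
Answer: -503/2 ≈ -251.50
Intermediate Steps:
P(A) = 2*A*(-13 + A) (P(A) = (-13 + A)*(2*A) = 2*A*(-13 + A))
B(M) = 2*M/(M + 2*M*(-13 + M)) (B(M) = (M + M)/(M + 2*M*(-13 + M)) = (2*M)/(M + 2*M*(-13 + M)) = 2*M/(M + 2*M*(-13 + M)))
1/B(-239) = 1/(2/(-25 + 2*(-239))) = 1/(2/(-25 - 478)) = 1/(2/(-503)) = 1/(2*(-1/503)) = 1/(-2/503) = -503/2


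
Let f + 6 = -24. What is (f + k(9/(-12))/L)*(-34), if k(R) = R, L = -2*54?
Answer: 73423/72 ≈ 1019.8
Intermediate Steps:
f = -30 (f = -6 - 24 = -30)
L = -108
(f + k(9/(-12))/L)*(-34) = (-30 + (9/(-12))/(-108))*(-34) = (-30 + (9*(-1/12))*(-1/108))*(-34) = (-30 - 3/4*(-1/108))*(-34) = (-30 + 1/144)*(-34) = -4319/144*(-34) = 73423/72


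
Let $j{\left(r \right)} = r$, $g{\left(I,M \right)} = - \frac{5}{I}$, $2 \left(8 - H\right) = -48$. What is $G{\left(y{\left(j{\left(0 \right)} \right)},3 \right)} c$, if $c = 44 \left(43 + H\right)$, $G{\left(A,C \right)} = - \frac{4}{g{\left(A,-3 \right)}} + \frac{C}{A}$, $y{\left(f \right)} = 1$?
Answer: $12540$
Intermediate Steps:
$H = 32$ ($H = 8 - -24 = 8 + 24 = 32$)
$G{\left(A,C \right)} = \frac{4 A}{5} + \frac{C}{A}$ ($G{\left(A,C \right)} = - \frac{4}{\left(-5\right) \frac{1}{A}} + \frac{C}{A} = - 4 \left(- \frac{A}{5}\right) + \frac{C}{A} = \frac{4 A}{5} + \frac{C}{A}$)
$c = 3300$ ($c = 44 \left(43 + 32\right) = 44 \cdot 75 = 3300$)
$G{\left(y{\left(j{\left(0 \right)} \right)},3 \right)} c = \left(\frac{4}{5} \cdot 1 + \frac{3}{1}\right) 3300 = \left(\frac{4}{5} + 3 \cdot 1\right) 3300 = \left(\frac{4}{5} + 3\right) 3300 = \frac{19}{5} \cdot 3300 = 12540$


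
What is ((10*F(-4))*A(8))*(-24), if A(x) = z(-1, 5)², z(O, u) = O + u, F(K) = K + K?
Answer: 30720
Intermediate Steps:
F(K) = 2*K
A(x) = 16 (A(x) = (-1 + 5)² = 4² = 16)
((10*F(-4))*A(8))*(-24) = ((10*(2*(-4)))*16)*(-24) = ((10*(-8))*16)*(-24) = -80*16*(-24) = -1280*(-24) = 30720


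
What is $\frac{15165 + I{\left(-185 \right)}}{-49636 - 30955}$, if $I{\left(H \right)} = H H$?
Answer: $- \frac{49390}{80591} \approx -0.61285$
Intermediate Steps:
$I{\left(H \right)} = H^{2}$
$\frac{15165 + I{\left(-185 \right)}}{-49636 - 30955} = \frac{15165 + \left(-185\right)^{2}}{-49636 - 30955} = \frac{15165 + 34225}{-80591} = 49390 \left(- \frac{1}{80591}\right) = - \frac{49390}{80591}$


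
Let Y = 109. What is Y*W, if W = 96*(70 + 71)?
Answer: 1475424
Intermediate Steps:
W = 13536 (W = 96*141 = 13536)
Y*W = 109*13536 = 1475424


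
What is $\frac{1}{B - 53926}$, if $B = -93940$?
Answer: $- \frac{1}{147866} \approx -6.7629 \cdot 10^{-6}$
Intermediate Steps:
$\frac{1}{B - 53926} = \frac{1}{-93940 - 53926} = \frac{1}{-147866} = - \frac{1}{147866}$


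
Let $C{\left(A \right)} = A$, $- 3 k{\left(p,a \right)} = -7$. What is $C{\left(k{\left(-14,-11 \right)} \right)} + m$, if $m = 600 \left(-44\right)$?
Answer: $- \frac{79193}{3} \approx -26398.0$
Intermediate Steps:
$k{\left(p,a \right)} = \frac{7}{3}$ ($k{\left(p,a \right)} = \left(- \frac{1}{3}\right) \left(-7\right) = \frac{7}{3}$)
$m = -26400$
$C{\left(k{\left(-14,-11 \right)} \right)} + m = \frac{7}{3} - 26400 = - \frac{79193}{3}$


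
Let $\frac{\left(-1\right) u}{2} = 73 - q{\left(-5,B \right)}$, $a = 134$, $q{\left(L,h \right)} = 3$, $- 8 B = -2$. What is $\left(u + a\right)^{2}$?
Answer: $36$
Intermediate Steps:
$B = \frac{1}{4}$ ($B = \left(- \frac{1}{8}\right) \left(-2\right) = \frac{1}{4} \approx 0.25$)
$u = -140$ ($u = - 2 \left(73 - 3\right) = \left(-2\right) 70 = -140$)
$\left(u + a\right)^{2} = \left(-140 + 134\right)^{2} = \left(-6\right)^{2} = 36$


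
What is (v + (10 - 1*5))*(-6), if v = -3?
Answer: -12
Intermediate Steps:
(v + (10 - 1*5))*(-6) = (-3 + (10 - 1*5))*(-6) = (-3 + (10 - 5))*(-6) = (-3 + 5)*(-6) = 2*(-6) = -12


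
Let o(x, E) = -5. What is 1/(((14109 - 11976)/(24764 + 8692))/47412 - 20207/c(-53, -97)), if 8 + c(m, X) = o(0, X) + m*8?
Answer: 25673197632/1187135742875 ≈ 0.021626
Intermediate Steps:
c(m, X) = -13 + 8*m (c(m, X) = -8 + (-5 + m*8) = -8 + (-5 + 8*m) = -13 + 8*m)
1/(((14109 - 11976)/(24764 + 8692))/47412 - 20207/c(-53, -97)) = 1/(((14109 - 11976)/(24764 + 8692))/47412 - 20207/(-13 + 8*(-53))) = 1/((2133/33456)*(1/47412) - 20207/(-13 - 424)) = 1/((2133*(1/33456))*(1/47412) - 20207/(-437)) = 1/((711/11152)*(1/47412) - 20207*(-1/437)) = 1/(79/58748736 + 20207/437) = 1/(1187135742875/25673197632) = 25673197632/1187135742875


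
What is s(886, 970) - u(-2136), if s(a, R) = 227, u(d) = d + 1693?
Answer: 670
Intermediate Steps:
u(d) = 1693 + d
s(886, 970) - u(-2136) = 227 - (1693 - 2136) = 227 - 1*(-443) = 227 + 443 = 670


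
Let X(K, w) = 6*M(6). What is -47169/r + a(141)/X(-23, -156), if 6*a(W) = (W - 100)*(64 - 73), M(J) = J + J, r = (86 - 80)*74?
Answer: -190193/1776 ≈ -107.09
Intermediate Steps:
r = 444 (r = 6*74 = 444)
M(J) = 2*J
X(K, w) = 72 (X(K, w) = 6*(2*6) = 6*12 = 72)
a(W) = 150 - 3*W/2 (a(W) = ((W - 100)*(64 - 73))/6 = ((-100 + W)*(-9))/6 = (900 - 9*W)/6 = 150 - 3*W/2)
-47169/r + a(141)/X(-23, -156) = -47169/444 + (150 - 3/2*141)/72 = -47169*1/444 + (150 - 423/2)*(1/72) = -15723/148 - 123/2*1/72 = -15723/148 - 41/48 = -190193/1776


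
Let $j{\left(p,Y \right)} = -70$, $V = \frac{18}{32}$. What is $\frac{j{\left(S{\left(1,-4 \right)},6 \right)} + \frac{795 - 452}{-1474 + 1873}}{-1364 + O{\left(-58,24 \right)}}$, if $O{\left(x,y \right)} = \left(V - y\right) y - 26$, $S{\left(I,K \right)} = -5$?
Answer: $\frac{7882}{222585} \approx 0.035411$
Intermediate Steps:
$V = \frac{9}{16}$ ($V = 18 \cdot \frac{1}{32} = \frac{9}{16} \approx 0.5625$)
$O{\left(x,y \right)} = -26 + y \left(\frac{9}{16} - y\right)$ ($O{\left(x,y \right)} = \left(\frac{9}{16} - y\right) y - 26 = y \left(\frac{9}{16} - y\right) - 26 = -26 + y \left(\frac{9}{16} - y\right)$)
$\frac{j{\left(S{\left(1,-4 \right)},6 \right)} + \frac{795 - 452}{-1474 + 1873}}{-1364 + O{\left(-58,24 \right)}} = \frac{-70 + \frac{795 - 452}{-1474 + 1873}}{-1364 - \frac{1177}{2}} = \frac{-70 + \frac{343}{399}}{-1364 - \frac{1177}{2}} = \frac{-70 + 343 \cdot \frac{1}{399}}{-1364 - \frac{1177}{2}} = \frac{-70 + \frac{49}{57}}{-1364 - \frac{1177}{2}} = - \frac{3941}{57 \left(- \frac{3905}{2}\right)} = \left(- \frac{3941}{57}\right) \left(- \frac{2}{3905}\right) = \frac{7882}{222585}$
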